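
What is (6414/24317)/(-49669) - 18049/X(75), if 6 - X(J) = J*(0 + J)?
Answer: 21799565526311/6786634229187 ≈ 3.2121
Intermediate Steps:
X(J) = 6 - J² (X(J) = 6 - J*(0 + J) = 6 - J*J = 6 - J²)
(6414/24317)/(-49669) - 18049/X(75) = (6414/24317)/(-49669) - 18049/(6 - 1*75²) = (6414*(1/24317))*(-1/49669) - 18049/(6 - 1*5625) = (6414/24317)*(-1/49669) - 18049/(6 - 5625) = -6414/1207801073 - 18049/(-5619) = -6414/1207801073 - 18049*(-1/5619) = -6414/1207801073 + 18049/5619 = 21799565526311/6786634229187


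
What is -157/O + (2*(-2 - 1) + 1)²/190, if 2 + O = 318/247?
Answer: 737241/3344 ≈ 220.47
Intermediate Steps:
O = -176/247 (O = -2 + 318/247 = -176/247 ≈ -0.71255)
-157/O + (2*(-2 - 1) + 1)²/190 = -157/(-176/247) + (2*(-2 - 1) + 1)²/190 = -157*(-247/176) + (2*(-3) + 1)²*(1/190) = 38779/176 + (-6 + 1)²*(1/190) = 38779/176 + (-5)²*(1/190) = 38779/176 + 25*(1/190) = 38779/176 + 5/38 = 737241/3344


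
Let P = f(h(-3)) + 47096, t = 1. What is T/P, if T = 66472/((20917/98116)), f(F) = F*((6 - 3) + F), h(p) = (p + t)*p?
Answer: 3260983376/493118275 ≈ 6.6130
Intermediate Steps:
h(p) = p*(1 + p) (h(p) = (p + 1)*p = (1 + p)*p = p*(1 + p))
f(F) = F*(3 + F)
T = 6521966752/20917 (T = 66472/((20917*(1/98116))) = 66472/(20917/98116) = 66472*(98116/20917) = 6521966752/20917 ≈ 3.1180e+5)
P = 47150 (P = (-3*(1 - 3))*(3 - 3*(1 - 3)) + 47096 = (-3*(-2))*(3 - 3*(-2)) + 47096 = 6*(3 + 6) + 47096 = 6*9 + 47096 = 54 + 47096 = 47150)
T/P = (6521966752/20917)/47150 = (6521966752/20917)*(1/47150) = 3260983376/493118275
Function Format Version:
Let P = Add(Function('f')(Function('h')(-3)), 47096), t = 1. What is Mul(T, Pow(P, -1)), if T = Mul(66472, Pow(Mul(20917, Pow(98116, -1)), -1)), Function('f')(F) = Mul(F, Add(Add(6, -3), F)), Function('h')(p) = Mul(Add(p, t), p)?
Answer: Rational(3260983376, 493118275) ≈ 6.6130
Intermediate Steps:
Function('h')(p) = Mul(p, Add(1, p)) (Function('h')(p) = Mul(Add(p, 1), p) = Mul(Add(1, p), p) = Mul(p, Add(1, p)))
Function('f')(F) = Mul(F, Add(3, F))
T = Rational(6521966752, 20917) (T = Mul(66472, Pow(Mul(20917, Rational(1, 98116)), -1)) = Mul(66472, Pow(Rational(20917, 98116), -1)) = Mul(66472, Rational(98116, 20917)) = Rational(6521966752, 20917) ≈ 3.1180e+5)
P = 47150 (P = Add(Mul(Mul(-3, Add(1, -3)), Add(3, Mul(-3, Add(1, -3)))), 47096) = Add(Mul(Mul(-3, -2), Add(3, Mul(-3, -2))), 47096) = Add(Mul(6, Add(3, 6)), 47096) = Add(Mul(6, 9), 47096) = Add(54, 47096) = 47150)
Mul(T, Pow(P, -1)) = Mul(Rational(6521966752, 20917), Pow(47150, -1)) = Mul(Rational(6521966752, 20917), Rational(1, 47150)) = Rational(3260983376, 493118275)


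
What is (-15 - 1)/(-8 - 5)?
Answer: 16/13 ≈ 1.2308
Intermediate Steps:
(-15 - 1)/(-8 - 5) = -16/(-13) = -16*(-1/13) = 16/13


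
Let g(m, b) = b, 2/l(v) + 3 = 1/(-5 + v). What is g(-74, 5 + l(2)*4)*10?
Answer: 26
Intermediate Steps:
l(v) = 2/(-3 + 1/(-5 + v))
g(-74, 5 + l(2)*4)*10 = (5 + (2*(5 - 1*2)/(-16 + 3*2))*4)*10 = (5 + (2*(5 - 2)/(-16 + 6))*4)*10 = (5 + (2*3/(-10))*4)*10 = (5 + (2*(-⅒)*3)*4)*10 = (5 - ⅗*4)*10 = (5 - 12/5)*10 = (13/5)*10 = 26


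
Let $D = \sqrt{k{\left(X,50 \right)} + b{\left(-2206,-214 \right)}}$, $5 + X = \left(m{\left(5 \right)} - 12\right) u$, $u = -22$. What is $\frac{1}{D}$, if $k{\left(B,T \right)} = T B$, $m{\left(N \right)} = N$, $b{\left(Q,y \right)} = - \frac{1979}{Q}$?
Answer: $\frac{\sqrt{36259313874}}{16436679} \approx 0.011585$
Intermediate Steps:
$X = 149$ ($X = -5 + \left(5 - 12\right) \left(-22\right) = -5 - -154 = -5 + 154 = 149$)
$k{\left(B,T \right)} = B T$
$D = \frac{\sqrt{36259313874}}{2206}$ ($D = \sqrt{149 \cdot 50 - \frac{1979}{-2206}} = \sqrt{7450 - - \frac{1979}{2206}} = \sqrt{7450 + \frac{1979}{2206}} = \sqrt{\frac{16436679}{2206}} = \frac{\sqrt{36259313874}}{2206} \approx 86.319$)
$\frac{1}{D} = \frac{1}{\frac{1}{2206} \sqrt{36259313874}} = \frac{\sqrt{36259313874}}{16436679}$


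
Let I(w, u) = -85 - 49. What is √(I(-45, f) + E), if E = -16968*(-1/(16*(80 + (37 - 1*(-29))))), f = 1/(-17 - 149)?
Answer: I*√2701511/146 ≈ 11.258*I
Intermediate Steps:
f = -1/166 (f = 1/(-166) = -1/166 ≈ -0.0060241)
I(w, u) = -134
E = 2121/292 (E = -16968*(-1/(16*(80 + (37 + 29)))) = -16968*(-1/(16*(80 + 66))) = -16968/(146*(-16)) = -16968/(-2336) = -16968*(-1/2336) = 2121/292 ≈ 7.2637)
√(I(-45, f) + E) = √(-134 + 2121/292) = √(-37007/292) = I*√2701511/146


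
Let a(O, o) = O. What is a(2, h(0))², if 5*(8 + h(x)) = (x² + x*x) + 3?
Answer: 4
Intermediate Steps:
h(x) = -37/5 + 2*x²/5 (h(x) = -8 + ((x² + x*x) + 3)/5 = -8 + ((x² + x²) + 3)/5 = -8 + (2*x² + 3)/5 = -8 + (3 + 2*x²)/5 = -8 + (⅗ + 2*x²/5) = -37/5 + 2*x²/5)
a(2, h(0))² = 2² = 4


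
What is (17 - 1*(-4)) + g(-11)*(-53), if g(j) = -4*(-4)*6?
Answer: -5067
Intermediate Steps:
g(j) = 96 (g(j) = 16*6 = 96)
(17 - 1*(-4)) + g(-11)*(-53) = (17 - 1*(-4)) + 96*(-53) = (17 + 4) - 5088 = 21 - 5088 = -5067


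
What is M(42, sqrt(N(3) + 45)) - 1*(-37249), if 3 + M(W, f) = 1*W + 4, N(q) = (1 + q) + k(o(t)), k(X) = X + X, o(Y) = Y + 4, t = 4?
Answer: 37292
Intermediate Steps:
o(Y) = 4 + Y
k(X) = 2*X
N(q) = 17 + q (N(q) = (1 + q) + 2*(4 + 4) = (1 + q) + 2*8 = (1 + q) + 16 = 17 + q)
M(W, f) = 1 + W (M(W, f) = -3 + (1*W + 4) = -3 + (W + 4) = -3 + (4 + W) = 1 + W)
M(42, sqrt(N(3) + 45)) - 1*(-37249) = (1 + 42) - 1*(-37249) = 43 + 37249 = 37292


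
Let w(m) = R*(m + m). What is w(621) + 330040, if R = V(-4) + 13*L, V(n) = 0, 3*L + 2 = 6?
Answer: 351568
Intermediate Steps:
L = 4/3 (L = -⅔ + (⅓)*6 = -⅔ + 2 = 4/3 ≈ 1.3333)
R = 52/3 (R = 0 + 13*(4/3) = 0 + 52/3 = 52/3 ≈ 17.333)
w(m) = 104*m/3 (w(m) = 52*(m + m)/3 = 52*(2*m)/3 = 104*m/3)
w(621) + 330040 = (104/3)*621 + 330040 = 21528 + 330040 = 351568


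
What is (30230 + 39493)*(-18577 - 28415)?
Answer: -3276423216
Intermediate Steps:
(30230 + 39493)*(-18577 - 28415) = 69723*(-46992) = -3276423216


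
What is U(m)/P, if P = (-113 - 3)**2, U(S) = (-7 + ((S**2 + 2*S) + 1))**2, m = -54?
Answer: 1962801/3364 ≈ 583.47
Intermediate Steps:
U(S) = (-6 + S**2 + 2*S)**2 (U(S) = (-7 + (1 + S**2 + 2*S))**2 = (-6 + S**2 + 2*S)**2)
P = 13456 (P = (-116)**2 = 13456)
U(m)/P = (-6 + (-54)**2 + 2*(-54))**2/13456 = (-6 + 2916 - 108)**2*(1/13456) = 2802**2*(1/13456) = 7851204*(1/13456) = 1962801/3364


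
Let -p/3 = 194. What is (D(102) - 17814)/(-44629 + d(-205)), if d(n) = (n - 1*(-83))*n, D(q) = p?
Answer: 18396/19619 ≈ 0.93766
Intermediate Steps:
p = -582 (p = -3*194 = -582)
D(q) = -582
d(n) = n*(83 + n) (d(n) = (n + 83)*n = (83 + n)*n = n*(83 + n))
(D(102) - 17814)/(-44629 + d(-205)) = (-582 - 17814)/(-44629 - 205*(83 - 205)) = -18396/(-44629 - 205*(-122)) = -18396/(-44629 + 25010) = -18396/(-19619) = -18396*(-1/19619) = 18396/19619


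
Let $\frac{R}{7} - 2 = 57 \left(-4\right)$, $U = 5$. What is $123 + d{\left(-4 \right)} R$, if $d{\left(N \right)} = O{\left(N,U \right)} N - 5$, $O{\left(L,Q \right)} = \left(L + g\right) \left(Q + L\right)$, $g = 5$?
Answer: $14361$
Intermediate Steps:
$R = -1582$ ($R = 14 + 7 \cdot 57 \left(-4\right) = 14 + 7 \left(-228\right) = 14 - 1596 = -1582$)
$O{\left(L,Q \right)} = \left(5 + L\right) \left(L + Q\right)$ ($O{\left(L,Q \right)} = \left(L + 5\right) \left(Q + L\right) = \left(5 + L\right) \left(L + Q\right)$)
$d{\left(N \right)} = -5 + N \left(25 + N^{2} + 10 N\right)$ ($d{\left(N \right)} = \left(N^{2} + 5 N + 5 \cdot 5 + N 5\right) N - 5 = \left(N^{2} + 5 N + 25 + 5 N\right) N - 5 = \left(25 + N^{2} + 10 N\right) N - 5 = N \left(25 + N^{2} + 10 N\right) - 5 = -5 + N \left(25 + N^{2} + 10 N\right)$)
$123 + d{\left(-4 \right)} R = 123 + \left(-5 - 4 \left(25 + \left(-4\right)^{2} + 10 \left(-4\right)\right)\right) \left(-1582\right) = 123 + \left(-5 - 4 \left(25 + 16 - 40\right)\right) \left(-1582\right) = 123 + \left(-5 - 4\right) \left(-1582\right) = 123 - -14238 = 123 + 14238 = 14361$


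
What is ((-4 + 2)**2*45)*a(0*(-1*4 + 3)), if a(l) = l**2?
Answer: 0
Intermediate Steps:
((-4 + 2)**2*45)*a(0*(-1*4 + 3)) = ((-4 + 2)**2*45)*(0*(-1*4 + 3))**2 = ((-2)**2*45)*(0*(-4 + 3))**2 = (4*45)*(0*(-1))**2 = 180*0**2 = 180*0 = 0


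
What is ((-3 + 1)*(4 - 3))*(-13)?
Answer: 26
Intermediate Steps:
((-3 + 1)*(4 - 3))*(-13) = -2*1*(-13) = -2*(-13) = 26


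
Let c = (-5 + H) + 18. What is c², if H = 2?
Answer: 225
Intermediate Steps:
c = 15 (c = (-5 + 2) + 18 = -3 + 18 = 15)
c² = 15² = 225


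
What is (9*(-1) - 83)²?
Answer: 8464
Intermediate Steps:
(9*(-1) - 83)² = (-9 - 83)² = (-92)² = 8464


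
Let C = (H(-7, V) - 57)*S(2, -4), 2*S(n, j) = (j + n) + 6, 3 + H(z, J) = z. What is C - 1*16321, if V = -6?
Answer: -16455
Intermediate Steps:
H(z, J) = -3 + z
S(n, j) = 3 + j/2 + n/2 (S(n, j) = ((j + n) + 6)/2 = (6 + j + n)/2 = 3 + j/2 + n/2)
C = -134 (C = ((-3 - 7) - 57)*(3 + (½)*(-4) + (½)*2) = (-10 - 57)*(3 - 2 + 1) = -67*2 = -134)
C - 1*16321 = -134 - 1*16321 = -134 - 16321 = -16455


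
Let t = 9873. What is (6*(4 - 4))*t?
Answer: 0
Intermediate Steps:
(6*(4 - 4))*t = (6*(4 - 4))*9873 = (6*0)*9873 = 0*9873 = 0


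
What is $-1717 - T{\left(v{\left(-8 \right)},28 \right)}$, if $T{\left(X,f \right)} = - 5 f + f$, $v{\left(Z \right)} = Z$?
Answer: $-1605$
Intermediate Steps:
$T{\left(X,f \right)} = - 4 f$
$-1717 - T{\left(v{\left(-8 \right)},28 \right)} = -1717 - \left(-4\right) 28 = -1717 - -112 = -1717 + 112 = -1605$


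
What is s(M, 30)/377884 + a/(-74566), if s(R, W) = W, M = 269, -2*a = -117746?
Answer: -2780615969/3522162293 ≈ -0.78946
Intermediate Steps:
a = 58873 (a = -½*(-117746) = 58873)
s(M, 30)/377884 + a/(-74566) = 30/377884 + 58873/(-74566) = 30*(1/377884) + 58873*(-1/74566) = 15/188942 - 58873/74566 = -2780615969/3522162293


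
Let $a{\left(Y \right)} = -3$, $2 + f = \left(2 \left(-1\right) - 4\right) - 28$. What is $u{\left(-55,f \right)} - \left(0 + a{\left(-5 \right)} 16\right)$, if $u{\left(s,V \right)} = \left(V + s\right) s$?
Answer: $5053$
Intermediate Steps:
$f = -36$ ($f = -2 + \left(\left(2 \left(-1\right) - 4\right) - 28\right) = -2 - 34 = -36$)
$u{\left(s,V \right)} = s \left(V + s\right)$
$u{\left(-55,f \right)} - \left(0 + a{\left(-5 \right)} 16\right) = - 55 \left(-36 - 55\right) - \left(0 - 48\right) = \left(-55\right) \left(-91\right) - \left(0 - 48\right) = 5005 - -48 = 5005 + 48 = 5053$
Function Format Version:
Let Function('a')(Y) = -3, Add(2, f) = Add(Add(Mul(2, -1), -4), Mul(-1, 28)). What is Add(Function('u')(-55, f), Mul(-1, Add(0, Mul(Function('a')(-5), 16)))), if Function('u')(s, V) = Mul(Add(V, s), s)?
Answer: 5053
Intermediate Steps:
f = -36 (f = Add(-2, Add(Add(Mul(2, -1), -4), Mul(-1, 28))) = Add(-2, Add(Add(-2, -4), -28)) = Add(-2, Add(-6, -28)) = Add(-2, -34) = -36)
Function('u')(s, V) = Mul(s, Add(V, s))
Add(Function('u')(-55, f), Mul(-1, Add(0, Mul(Function('a')(-5), 16)))) = Add(Mul(-55, Add(-36, -55)), Mul(-1, Add(0, Mul(-3, 16)))) = Add(Mul(-55, -91), Mul(-1, Add(0, -48))) = Add(5005, Mul(-1, -48)) = Add(5005, 48) = 5053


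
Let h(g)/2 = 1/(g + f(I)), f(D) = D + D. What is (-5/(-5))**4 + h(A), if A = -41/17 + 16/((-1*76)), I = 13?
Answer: 8197/7551 ≈ 1.0856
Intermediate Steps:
f(D) = 2*D
A = -847/323 (A = -41*1/17 + 16/(-76) = -41/17 + 16*(-1/76) = -41/17 - 4/19 = -847/323 ≈ -2.6223)
h(g) = 2/(26 + g) (h(g) = 2/(g + 2*13) = 2/(g + 26) = 2/(26 + g))
(-5/(-5))**4 + h(A) = (-5/(-5))**4 + 2/(26 - 847/323) = (-5*(-1/5))**4 + 2/(7551/323) = 1**4 + 2*(323/7551) = 1 + 646/7551 = 8197/7551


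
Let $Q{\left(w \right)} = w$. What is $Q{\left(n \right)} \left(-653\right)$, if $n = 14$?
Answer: $-9142$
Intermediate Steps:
$Q{\left(n \right)} \left(-653\right) = 14 \left(-653\right) = -9142$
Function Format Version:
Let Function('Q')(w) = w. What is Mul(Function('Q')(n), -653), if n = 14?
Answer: -9142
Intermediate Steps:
Mul(Function('Q')(n), -653) = Mul(14, -653) = -9142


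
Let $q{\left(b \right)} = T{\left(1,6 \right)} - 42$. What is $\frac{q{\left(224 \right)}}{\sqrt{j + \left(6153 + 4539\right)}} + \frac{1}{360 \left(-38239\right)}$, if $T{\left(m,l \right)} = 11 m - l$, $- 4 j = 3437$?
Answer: $- \frac{1}{13766040} - \frac{2 \sqrt{39331}}{1063} \approx -0.37313$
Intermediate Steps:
$j = - \frac{3437}{4}$ ($j = \left(- \frac{1}{4}\right) 3437 = - \frac{3437}{4} \approx -859.25$)
$T{\left(m,l \right)} = - l + 11 m$
$q{\left(b \right)} = -37$ ($q{\left(b \right)} = \left(\left(-1\right) 6 + 11 \cdot 1\right) - 42 = \left(-6 + 11\right) - 42 = 5 - 42 = -37$)
$\frac{q{\left(224 \right)}}{\sqrt{j + \left(6153 + 4539\right)}} + \frac{1}{360 \left(-38239\right)} = - \frac{37}{\sqrt{- \frac{3437}{4} + \left(6153 + 4539\right)}} + \frac{1}{360 \left(-38239\right)} = - \frac{37}{\sqrt{- \frac{3437}{4} + 10692}} + \frac{1}{360} \left(- \frac{1}{38239}\right) = - \frac{37}{\sqrt{\frac{39331}{4}}} - \frac{1}{13766040} = - \frac{37}{\frac{1}{2} \sqrt{39331}} - \frac{1}{13766040} = - 37 \frac{2 \sqrt{39331}}{39331} - \frac{1}{13766040} = - \frac{2 \sqrt{39331}}{1063} - \frac{1}{13766040} = - \frac{1}{13766040} - \frac{2 \sqrt{39331}}{1063}$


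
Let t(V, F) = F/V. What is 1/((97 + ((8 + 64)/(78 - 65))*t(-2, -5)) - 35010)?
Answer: -13/453689 ≈ -2.8654e-5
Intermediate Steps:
1/((97 + ((8 + 64)/(78 - 65))*t(-2, -5)) - 35010) = 1/((97 + ((8 + 64)/(78 - 65))*(-5/(-2))) - 35010) = 1/((97 + (72/13)*(-5*(-½))) - 35010) = 1/((97 + (72*(1/13))*(5/2)) - 35010) = 1/((97 + (72/13)*(5/2)) - 35010) = 1/((97 + 180/13) - 35010) = 1/(1441/13 - 35010) = 1/(-453689/13) = -13/453689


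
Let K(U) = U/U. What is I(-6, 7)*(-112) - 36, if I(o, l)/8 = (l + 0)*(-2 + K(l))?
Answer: 6236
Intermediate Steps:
K(U) = 1
I(o, l) = -8*l (I(o, l) = 8*((l + 0)*(-2 + 1)) = 8*(l*(-1)) = 8*(-l) = -8*l)
I(-6, 7)*(-112) - 36 = -8*7*(-112) - 36 = -56*(-112) - 36 = 6272 - 36 = 6236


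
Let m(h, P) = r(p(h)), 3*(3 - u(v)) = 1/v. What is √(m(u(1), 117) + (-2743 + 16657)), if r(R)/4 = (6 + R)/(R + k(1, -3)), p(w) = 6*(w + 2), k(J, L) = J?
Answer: √11705618/29 ≈ 117.98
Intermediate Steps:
u(v) = 3 - 1/(3*v)
p(w) = 12 + 6*w (p(w) = 6*(2 + w) = 12 + 6*w)
r(R) = 4*(6 + R)/(1 + R) (r(R) = 4*((6 + R)/(R + 1)) = 4*((6 + R)/(1 + R)) = 4*(6 + R)/(1 + R))
m(h, P) = 4*(18 + 6*h)/(13 + 6*h) (m(h, P) = 4*(6 + (12 + 6*h))/(1 + (12 + 6*h)) = 4*(18 + 6*h)/(13 + 6*h))
√(m(u(1), 117) + (-2743 + 16657)) = √(24*(3 + (3 - ⅓/1))/(13 + 6*(3 - ⅓/1)) + (-2743 + 16657)) = √(24*(3 + (3 - ⅓*1))/(13 + 6*(3 - ⅓*1)) + 13914) = √(24*(3 + (3 - ⅓))/(13 + 6*(3 - ⅓)) + 13914) = √(24*(3 + 8/3)/(13 + 6*(8/3)) + 13914) = √(24*(17/3)/(13 + 16) + 13914) = √(24*(17/3)/29 + 13914) = √(24*(1/29)*(17/3) + 13914) = √(136/29 + 13914) = √(403642/29) = √11705618/29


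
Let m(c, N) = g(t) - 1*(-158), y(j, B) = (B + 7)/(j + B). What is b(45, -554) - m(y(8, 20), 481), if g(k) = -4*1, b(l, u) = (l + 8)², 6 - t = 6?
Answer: 2655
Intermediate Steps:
t = 0 (t = 6 - 1*6 = 6 - 6 = 0)
b(l, u) = (8 + l)²
g(k) = -4
y(j, B) = (7 + B)/(B + j)
m(c, N) = 154 (m(c, N) = -4 - 1*(-158) = -4 + 158 = 154)
b(45, -554) - m(y(8, 20), 481) = (8 + 45)² - 1*154 = 53² - 154 = 2809 - 154 = 2655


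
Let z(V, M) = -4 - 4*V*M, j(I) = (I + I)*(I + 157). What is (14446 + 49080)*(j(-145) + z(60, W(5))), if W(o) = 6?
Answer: -312802024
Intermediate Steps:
j(I) = 2*I*(157 + I) (j(I) = (2*I)*(157 + I) = 2*I*(157 + I))
z(V, M) = -4 - 4*M*V
(14446 + 49080)*(j(-145) + z(60, W(5))) = (14446 + 49080)*(2*(-145)*(157 - 145) + (-4 - 4*6*60)) = 63526*(2*(-145)*12 + (-4 - 1440)) = 63526*(-3480 - 1444) = 63526*(-4924) = -312802024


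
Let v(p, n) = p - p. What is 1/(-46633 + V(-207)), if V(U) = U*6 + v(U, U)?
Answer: -1/47875 ≈ -2.0888e-5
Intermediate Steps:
v(p, n) = 0
V(U) = 6*U (V(U) = U*6 + 0 = 6*U + 0 = 6*U)
1/(-46633 + V(-207)) = 1/(-46633 + 6*(-207)) = 1/(-46633 - 1242) = 1/(-47875) = -1/47875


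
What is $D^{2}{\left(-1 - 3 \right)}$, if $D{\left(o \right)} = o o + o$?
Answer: $144$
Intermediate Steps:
$D{\left(o \right)} = o + o^{2}$ ($D{\left(o \right)} = o^{2} + o = o + o^{2}$)
$D^{2}{\left(-1 - 3 \right)} = \left(\left(-1 - 3\right) \left(1 - 4\right)\right)^{2} = \left(- 4 \left(1 - 4\right)\right)^{2} = \left(\left(-4\right) \left(-3\right)\right)^{2} = 12^{2} = 144$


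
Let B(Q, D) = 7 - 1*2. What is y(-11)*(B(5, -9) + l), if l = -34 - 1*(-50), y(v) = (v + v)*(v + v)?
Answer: 10164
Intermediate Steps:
B(Q, D) = 5 (B(Q, D) = 7 - 2 = 5)
y(v) = 4*v² (y(v) = (2*v)*(2*v) = 4*v²)
l = 16 (l = -34 + 50 = 16)
y(-11)*(B(5, -9) + l) = (4*(-11)²)*(5 + 16) = (4*121)*21 = 484*21 = 10164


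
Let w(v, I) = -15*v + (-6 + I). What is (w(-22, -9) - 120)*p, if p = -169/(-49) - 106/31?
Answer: 8775/1519 ≈ 5.7768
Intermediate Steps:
w(v, I) = -6 + I - 15*v
p = 45/1519 (p = -169*(-1/49) - 106*1/31 = 169/49 - 106/31 = 45/1519 ≈ 0.029625)
(w(-22, -9) - 120)*p = ((-6 - 9 - 15*(-22)) - 120)*(45/1519) = ((-6 - 9 + 330) - 120)*(45/1519) = (315 - 120)*(45/1519) = 195*(45/1519) = 8775/1519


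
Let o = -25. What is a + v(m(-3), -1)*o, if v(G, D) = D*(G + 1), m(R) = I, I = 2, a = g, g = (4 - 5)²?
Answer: 76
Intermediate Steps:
g = 1 (g = (-1)² = 1)
a = 1
m(R) = 2
v(G, D) = D*(1 + G)
a + v(m(-3), -1)*o = 1 - (1 + 2)*(-25) = 1 - 1*3*(-25) = 1 - 3*(-25) = 1 + 75 = 76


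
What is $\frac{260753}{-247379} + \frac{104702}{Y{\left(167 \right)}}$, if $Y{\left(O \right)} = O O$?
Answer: $\frac{18628935641}{6899152931} \approx 2.7002$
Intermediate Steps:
$Y{\left(O \right)} = O^{2}$
$\frac{260753}{-247379} + \frac{104702}{Y{\left(167 \right)}} = \frac{260753}{-247379} + \frac{104702}{167^{2}} = 260753 \left(- \frac{1}{247379}\right) + \frac{104702}{27889} = - \frac{260753}{247379} + 104702 \cdot \frac{1}{27889} = - \frac{260753}{247379} + \frac{104702}{27889} = \frac{18628935641}{6899152931}$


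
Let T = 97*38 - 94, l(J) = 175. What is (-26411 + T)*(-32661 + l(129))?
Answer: 741298034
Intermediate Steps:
T = 3592 (T = 3686 - 94 = 3592)
(-26411 + T)*(-32661 + l(129)) = (-26411 + 3592)*(-32661 + 175) = -22819*(-32486) = 741298034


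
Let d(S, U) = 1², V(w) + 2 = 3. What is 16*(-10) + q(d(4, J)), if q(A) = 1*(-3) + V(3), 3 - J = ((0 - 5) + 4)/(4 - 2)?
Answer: -162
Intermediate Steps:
J = 7/2 (J = 3 - ((0 - 5) + 4)/(4 - 2) = 3 - (-5 + 4)/2 = 3 - (-1)/2 = 3 - 1*(-½) = 3 + ½ = 7/2 ≈ 3.5000)
V(w) = 1 (V(w) = -2 + 3 = 1)
d(S, U) = 1
q(A) = -2 (q(A) = 1*(-3) + 1 = -3 + 1 = -2)
16*(-10) + q(d(4, J)) = 16*(-10) - 2 = -160 - 2 = -162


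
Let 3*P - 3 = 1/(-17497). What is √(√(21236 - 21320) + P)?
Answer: √(2755252590 + 5510610162*I*√21)/52491 ≈ 2.2605 + 2.0273*I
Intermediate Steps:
P = 52490/52491 (P = 1 + (⅓)/(-17497) = 1 + (⅓)*(-1/17497) = 1 - 1/52491 = 52490/52491 ≈ 0.99998)
√(√(21236 - 21320) + P) = √(√(21236 - 21320) + 52490/52491) = √(√(-84) + 52490/52491) = √(2*I*√21 + 52490/52491) = √(52490/52491 + 2*I*√21)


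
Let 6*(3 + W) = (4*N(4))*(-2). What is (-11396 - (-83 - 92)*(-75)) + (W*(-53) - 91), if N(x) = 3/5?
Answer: -122053/5 ≈ -24411.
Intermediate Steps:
N(x) = ⅗ (N(x) = 3*(⅕) = ⅗)
W = -19/5 (W = -3 + ((4*(⅗))*(-2))/6 = -3 + ((12/5)*(-2))/6 = -3 + (⅙)*(-24/5) = -3 - ⅘ = -19/5 ≈ -3.8000)
(-11396 - (-83 - 92)*(-75)) + (W*(-53) - 91) = (-11396 - (-83 - 92)*(-75)) + (-19/5*(-53) - 91) = (-11396 - (-175)*(-75)) + (1007/5 - 91) = (-11396 - 1*13125) + 552/5 = (-11396 - 13125) + 552/5 = -24521 + 552/5 = -122053/5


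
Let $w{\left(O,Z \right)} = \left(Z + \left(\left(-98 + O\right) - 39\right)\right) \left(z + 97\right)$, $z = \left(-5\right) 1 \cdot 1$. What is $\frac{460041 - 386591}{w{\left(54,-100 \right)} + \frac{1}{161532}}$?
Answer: $- \frac{11864525400}{2719552751} \approx -4.3627$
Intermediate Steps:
$z = -5$ ($z = \left(-5\right) 1 = -5$)
$w{\left(O,Z \right)} = -12604 + 92 O + 92 Z$ ($w{\left(O,Z \right)} = \left(Z + \left(\left(-98 + O\right) - 39\right)\right) \left(-5 + 97\right) = \left(Z + \left(-137 + O\right)\right) 92 = \left(-137 + O + Z\right) 92 = -12604 + 92 O + 92 Z$)
$\frac{460041 - 386591}{w{\left(54,-100 \right)} + \frac{1}{161532}} = \frac{460041 - 386591}{\left(-12604 + 92 \cdot 54 + 92 \left(-100\right)\right) + \frac{1}{161532}} = \frac{73450}{\left(-12604 + 4968 - 9200\right) + \frac{1}{161532}} = \frac{73450}{-16836 + \frac{1}{161532}} = \frac{73450}{- \frac{2719552751}{161532}} = 73450 \left(- \frac{161532}{2719552751}\right) = - \frac{11864525400}{2719552751}$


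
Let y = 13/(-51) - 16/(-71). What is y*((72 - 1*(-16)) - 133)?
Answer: 1605/1207 ≈ 1.3297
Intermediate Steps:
y = -107/3621 (y = 13*(-1/51) - 16*(-1/71) = -13/51 + 16/71 = -107/3621 ≈ -0.029550)
y*((72 - 1*(-16)) - 133) = -107*((72 - 1*(-16)) - 133)/3621 = -107*((72 + 16) - 133)/3621 = -107*(88 - 133)/3621 = -107/3621*(-45) = 1605/1207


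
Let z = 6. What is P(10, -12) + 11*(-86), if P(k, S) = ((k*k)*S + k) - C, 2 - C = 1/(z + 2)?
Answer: -17103/8 ≈ -2137.9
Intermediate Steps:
C = 15/8 (C = 2 - 1/(6 + 2) = 2 - 1/8 = 2 - 1*⅛ = 2 - ⅛ = 15/8 ≈ 1.8750)
P(k, S) = -15/8 + k + S*k² (P(k, S) = ((k*k)*S + k) - 1*15/8 = (k²*S + k) - 15/8 = (S*k² + k) - 15/8 = (k + S*k²) - 15/8 = -15/8 + k + S*k²)
P(10, -12) + 11*(-86) = (-15/8 + 10 - 12*10²) + 11*(-86) = (-15/8 + 10 - 12*100) - 946 = (-15/8 + 10 - 1200) - 946 = -9535/8 - 946 = -17103/8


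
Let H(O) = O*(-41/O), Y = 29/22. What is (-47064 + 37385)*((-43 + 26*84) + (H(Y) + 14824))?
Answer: -163807396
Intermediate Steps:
Y = 29/22 (Y = 29*(1/22) = 29/22 ≈ 1.3182)
H(O) = -41
(-47064 + 37385)*((-43 + 26*84) + (H(Y) + 14824)) = (-47064 + 37385)*((-43 + 26*84) + (-41 + 14824)) = -9679*((-43 + 2184) + 14783) = -9679*(2141 + 14783) = -9679*16924 = -163807396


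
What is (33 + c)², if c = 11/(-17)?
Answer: 302500/289 ≈ 1046.7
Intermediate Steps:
c = -11/17 (c = 11*(-1/17) = -11/17 ≈ -0.64706)
(33 + c)² = (33 - 11/17)² = (550/17)² = 302500/289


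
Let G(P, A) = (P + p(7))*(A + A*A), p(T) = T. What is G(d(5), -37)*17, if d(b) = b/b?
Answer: 181152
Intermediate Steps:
d(b) = 1
G(P, A) = (7 + P)*(A + A²) (G(P, A) = (P + 7)*(A + A*A) = (7 + P)*(A + A²))
G(d(5), -37)*17 = -37*(7 + 1 + 7*(-37) - 37*1)*17 = -37*(7 + 1 - 259 - 37)*17 = -37*(-288)*17 = 10656*17 = 181152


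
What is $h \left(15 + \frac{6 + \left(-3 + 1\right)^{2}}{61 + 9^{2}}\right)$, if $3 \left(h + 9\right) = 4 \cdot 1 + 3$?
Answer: $- \frac{21400}{213} \approx -100.47$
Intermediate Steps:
$h = - \frac{20}{3}$ ($h = -9 + \frac{4 \cdot 1 + 3}{3} = -9 + \frac{4 + 3}{3} = -9 + \frac{1}{3} \cdot 7 = -9 + \frac{7}{3} = - \frac{20}{3} \approx -6.6667$)
$h \left(15 + \frac{6 + \left(-3 + 1\right)^{2}}{61 + 9^{2}}\right) = - \frac{20 \left(15 + \frac{6 + \left(-3 + 1\right)^{2}}{61 + 9^{2}}\right)}{3} = - \frac{20 \left(15 + \frac{6 + \left(-2\right)^{2}}{61 + 81}\right)}{3} = - \frac{20 \left(15 + \frac{6 + 4}{142}\right)}{3} = - \frac{20 \left(15 + 10 \cdot \frac{1}{142}\right)}{3} = - \frac{20 \left(15 + \frac{5}{71}\right)}{3} = \left(- \frac{20}{3}\right) \frac{1070}{71} = - \frac{21400}{213}$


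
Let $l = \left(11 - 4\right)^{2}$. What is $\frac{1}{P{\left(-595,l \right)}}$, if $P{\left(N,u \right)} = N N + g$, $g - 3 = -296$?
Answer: $\frac{1}{353732} \approx 2.827 \cdot 10^{-6}$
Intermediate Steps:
$g = -293$ ($g = 3 - 296 = -293$)
$l = 49$ ($l = 7^{2} = 49$)
$P{\left(N,u \right)} = -293 + N^{2}$ ($P{\left(N,u \right)} = N N - 293 = N^{2} - 293 = -293 + N^{2}$)
$\frac{1}{P{\left(-595,l \right)}} = \frac{1}{-293 + \left(-595\right)^{2}} = \frac{1}{-293 + 354025} = \frac{1}{353732}$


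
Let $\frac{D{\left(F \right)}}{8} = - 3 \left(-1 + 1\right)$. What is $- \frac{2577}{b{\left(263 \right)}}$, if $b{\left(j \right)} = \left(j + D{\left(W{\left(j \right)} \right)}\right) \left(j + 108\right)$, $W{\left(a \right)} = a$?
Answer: $- \frac{2577}{97573} \approx -0.026411$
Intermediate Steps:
$D{\left(F \right)} = 0$ ($D{\left(F \right)} = 8 \left(- 3 \left(-1 + 1\right)\right) = 8 \left(\left(-3\right) 0\right) = 8 \cdot 0 = 0$)
$b{\left(j \right)} = j \left(108 + j\right)$ ($b{\left(j \right)} = \left(j + 0\right) \left(j + 108\right) = j \left(108 + j\right)$)
$- \frac{2577}{b{\left(263 \right)}} = - \frac{2577}{263 \left(108 + 263\right)} = - \frac{2577}{263 \cdot 371} = - \frac{2577}{97573}$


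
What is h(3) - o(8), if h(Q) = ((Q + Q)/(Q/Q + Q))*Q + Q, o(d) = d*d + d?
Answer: -129/2 ≈ -64.500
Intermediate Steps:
o(d) = d + d**2 (o(d) = d**2 + d = d + d**2)
h(Q) = Q + 2*Q**2/(1 + Q) (h(Q) = ((2*Q)/(1 + Q))*Q + Q = (2*Q/(1 + Q))*Q + Q = 2*Q**2/(1 + Q) + Q = Q + 2*Q**2/(1 + Q))
h(3) - o(8) = 3*(1 + 3*3)/(1 + 3) - 8*(1 + 8) = 3*(1 + 9)/4 - 8*9 = 3*(1/4)*10 - 1*72 = 15/2 - 72 = -129/2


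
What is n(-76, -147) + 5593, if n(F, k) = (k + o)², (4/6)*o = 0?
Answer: 27202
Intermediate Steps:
o = 0 (o = (3/2)*0 = 0)
n(F, k) = k² (n(F, k) = (k + 0)² = k²)
n(-76, -147) + 5593 = (-147)² + 5593 = 21609 + 5593 = 27202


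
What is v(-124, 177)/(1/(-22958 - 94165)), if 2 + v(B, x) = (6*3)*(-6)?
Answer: 12883530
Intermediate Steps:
v(B, x) = -110 (v(B, x) = -2 + (6*3)*(-6) = -2 + 18*(-6) = -2 - 108 = -110)
v(-124, 177)/(1/(-22958 - 94165)) = -110/(1/(-22958 - 94165)) = -110/(1/(-117123)) = -110/(-1/117123) = -110*(-117123) = 12883530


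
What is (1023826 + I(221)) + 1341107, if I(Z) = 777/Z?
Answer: 522650970/221 ≈ 2.3649e+6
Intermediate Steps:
(1023826 + I(221)) + 1341107 = (1023826 + 777/221) + 1341107 = 226266323/221 + 1341107 = 522650970/221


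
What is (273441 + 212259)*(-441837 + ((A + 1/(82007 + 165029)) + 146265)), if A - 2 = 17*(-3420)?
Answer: -10610007649651575/61759 ≈ -1.7180e+11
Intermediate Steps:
A = -58138 (A = 2 + 17*(-3420) = 2 - 58140 = -58138)
(273441 + 212259)*(-441837 + ((A + 1/(82007 + 165029)) + 146265)) = (273441 + 212259)*(-441837 + ((-58138 + 1/(82007 + 165029)) + 146265)) = 485700*(-441837 + ((-58138 + 1/247036) + 146265)) = 485700*(-441837 + (-14362178967/247036 + 146265)) = 485700*(-441837 + 21770541573/247036) = 485700*(-87379103559/247036) = -10610007649651575/61759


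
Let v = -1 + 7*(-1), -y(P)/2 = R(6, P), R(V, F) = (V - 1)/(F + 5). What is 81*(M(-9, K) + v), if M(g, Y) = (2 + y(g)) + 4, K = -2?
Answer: 81/2 ≈ 40.500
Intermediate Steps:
R(V, F) = (-1 + V)/(5 + F)
y(P) = -10/(5 + P) (y(P) = -2*(-1 + 6)/(5 + P) = -2*5/(5 + P) = -10/(5 + P))
v = -8 (v = -1 - 7 = -8)
M(g, Y) = 6 - 10/(5 + g) (M(g, Y) = (2 - 10/(5 + g)) + 4 = 6 - 10/(5 + g))
81*(M(-9, K) + v) = 81*(2*(10 + 3*(-9))/(5 - 9) - 8) = 81*(2*(10 - 27)/(-4) - 8) = 81*(2*(-¼)*(-17) - 8) = 81*(17/2 - 8) = 81*(½) = 81/2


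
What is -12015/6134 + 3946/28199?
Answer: -314606221/172972666 ≈ -1.8188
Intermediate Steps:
-12015/6134 + 3946/28199 = -314606221/172972666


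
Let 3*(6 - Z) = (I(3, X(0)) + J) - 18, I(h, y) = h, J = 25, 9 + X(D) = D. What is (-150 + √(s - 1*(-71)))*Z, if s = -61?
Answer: -400 + 8*√10/3 ≈ -391.57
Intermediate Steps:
X(D) = -9 + D
Z = 8/3 (Z = 6 - ((3 + 25) - 18)/3 = 6 - (28 - 18)/3 = 6 - ⅓*10 = 6 - 10/3 = 8/3 ≈ 2.6667)
(-150 + √(s - 1*(-71)))*Z = (-150 + √(-61 - 1*(-71)))*(8/3) = (-150 + √(-61 + 71))*(8/3) = (-150 + √10)*(8/3) = -400 + 8*√10/3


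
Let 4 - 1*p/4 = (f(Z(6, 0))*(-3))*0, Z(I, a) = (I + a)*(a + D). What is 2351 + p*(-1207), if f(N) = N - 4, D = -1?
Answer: -16961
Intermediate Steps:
Z(I, a) = (-1 + a)*(I + a) (Z(I, a) = (I + a)*(a - 1) = (I + a)*(-1 + a) = (-1 + a)*(I + a))
f(N) = -4 + N
p = 16 (p = 16 - 4*(-4 + (0² - 1*6 - 1*0 + 6*0))*(-3)*0 = 16 - 4*(-4 + (0 - 6 + 0 + 0))*(-3)*0 = 16 - 4*(-4 - 6)*(-3)*0 = 16 - 4*(-10*(-3))*0 = 16 - 120*0 = 16 - 4*0 = 16 + 0 = 16)
2351 + p*(-1207) = 2351 + 16*(-1207) = 2351 - 19312 = -16961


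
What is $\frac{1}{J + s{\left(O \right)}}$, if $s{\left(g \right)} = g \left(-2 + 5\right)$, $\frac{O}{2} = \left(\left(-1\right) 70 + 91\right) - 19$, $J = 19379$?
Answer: $\frac{1}{19391} \approx 5.157 \cdot 10^{-5}$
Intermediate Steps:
$O = 4$ ($O = 2 \left(\left(\left(-1\right) 70 + 91\right) - 19\right) = 2 \left(\left(-70 + 91\right) + \left(-51 + 32\right)\right) = 2 \left(21 - 19\right) = 2 \cdot 2 = 4$)
$s{\left(g \right)} = 3 g$ ($s{\left(g \right)} = g 3 = 3 g$)
$\frac{1}{J + s{\left(O \right)}} = \frac{1}{19379 + 3 \cdot 4} = \frac{1}{19379 + 12} = \frac{1}{19391}$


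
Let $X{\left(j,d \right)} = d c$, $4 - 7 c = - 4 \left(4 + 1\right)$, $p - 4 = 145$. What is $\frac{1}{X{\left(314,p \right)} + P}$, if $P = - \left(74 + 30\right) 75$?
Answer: $- \frac{7}{51024} \approx -0.00013719$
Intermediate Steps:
$p = 149$ ($p = 4 + 145 = 149$)
$c = \frac{24}{7}$ ($c = \frac{4}{7} - \frac{\left(-4\right) \left(4 + 1\right)}{7} = \frac{4}{7} - \frac{\left(-4\right) 5}{7} = \frac{4}{7} - - \frac{20}{7} = \frac{4}{7} + \frac{20}{7} = \frac{24}{7} \approx 3.4286$)
$X{\left(j,d \right)} = \frac{24 d}{7}$ ($X{\left(j,d \right)} = d \frac{24}{7} = \frac{24 d}{7}$)
$P = -7800$ ($P = - 104 \cdot 75 = \left(-1\right) 7800 = -7800$)
$\frac{1}{X{\left(314,p \right)} + P} = \frac{1}{\frac{24}{7} \cdot 149 - 7800} = \frac{1}{\frac{3576}{7} - 7800} = \frac{1}{- \frac{51024}{7}} = - \frac{7}{51024}$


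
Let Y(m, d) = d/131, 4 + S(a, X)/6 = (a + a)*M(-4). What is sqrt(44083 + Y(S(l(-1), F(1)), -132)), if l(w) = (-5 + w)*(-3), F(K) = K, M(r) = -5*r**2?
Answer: sqrt(756491071)/131 ≈ 209.96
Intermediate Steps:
l(w) = 15 - 3*w
S(a, X) = -24 - 960*a (S(a, X) = -24 + 6*((a + a)*(-5*(-4)**2)) = -24 + 6*((2*a)*(-5*16)) = -24 + 6*((2*a)*(-80)) = -24 + 6*(-160*a) = -24 - 960*a)
Y(m, d) = d/131 (Y(m, d) = d*(1/131) = d/131)
sqrt(44083 + Y(S(l(-1), F(1)), -132)) = sqrt(44083 + (1/131)*(-132)) = sqrt(44083 - 132/131) = sqrt(5774741/131) = sqrt(756491071)/131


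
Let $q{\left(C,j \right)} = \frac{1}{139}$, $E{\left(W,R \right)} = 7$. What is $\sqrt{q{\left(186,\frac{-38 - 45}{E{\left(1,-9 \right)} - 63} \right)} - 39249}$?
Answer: $\frac{i \sqrt{758329790}}{139} \approx 198.11 i$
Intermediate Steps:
$q{\left(C,j \right)} = \frac{1}{139}$
$\sqrt{q{\left(186,\frac{-38 - 45}{E{\left(1,-9 \right)} - 63} \right)} - 39249} = \sqrt{\frac{1}{139} - 39249} = \sqrt{- \frac{5455610}{139}} = \frac{i \sqrt{758329790}}{139}$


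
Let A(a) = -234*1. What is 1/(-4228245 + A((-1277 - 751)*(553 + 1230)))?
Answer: -1/4228479 ≈ -2.3649e-7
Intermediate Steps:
A(a) = -234
1/(-4228245 + A((-1277 - 751)*(553 + 1230))) = 1/(-4228245 - 234) = 1/(-4228479) = -1/4228479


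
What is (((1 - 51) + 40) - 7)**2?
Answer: 289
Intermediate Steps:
(((1 - 51) + 40) - 7)**2 = ((-50 + 40) - 7)**2 = (-10 - 7)**2 = (-17)**2 = 289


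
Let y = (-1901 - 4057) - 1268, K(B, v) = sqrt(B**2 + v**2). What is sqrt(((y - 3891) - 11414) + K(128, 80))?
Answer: sqrt(-22531 + 16*sqrt(89)) ≈ 149.6*I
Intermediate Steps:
y = -7226 (y = -5958 - 1268 = -7226)
sqrt(((y - 3891) - 11414) + K(128, 80)) = sqrt(((-7226 - 3891) - 11414) + sqrt(128**2 + 80**2)) = sqrt((-11117 - 11414) + sqrt(16384 + 6400)) = sqrt(-22531 + sqrt(22784)) = sqrt(-22531 + 16*sqrt(89))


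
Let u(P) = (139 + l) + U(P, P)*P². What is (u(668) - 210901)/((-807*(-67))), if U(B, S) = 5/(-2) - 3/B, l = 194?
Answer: -1328132/54069 ≈ -24.564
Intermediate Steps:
U(B, S) = -5/2 - 3/B (U(B, S) = 5*(-½) - 3/B = -5/2 - 3/B)
u(P) = 333 + P²*(-5/2 - 3/P) (u(P) = (139 + 194) + (-5/2 - 3/P)*P² = 333 + P²*(-5/2 - 3/P))
(u(668) - 210901)/((-807*(-67))) = ((333 - ½*668*(6 + 5*668)) - 210901)/((-807*(-67))) = ((333 - ½*668*(6 + 3340)) - 210901)/54069 = ((333 - ½*668*3346) - 210901)*(1/54069) = ((333 - 1117564) - 210901)*(1/54069) = (-1117231 - 210901)*(1/54069) = -1328132*1/54069 = -1328132/54069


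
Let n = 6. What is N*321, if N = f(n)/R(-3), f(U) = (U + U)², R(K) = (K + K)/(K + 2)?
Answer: 7704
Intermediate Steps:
R(K) = 2*K/(2 + K) (R(K) = (2*K)/(2 + K) = 2*K/(2 + K))
f(U) = 4*U² (f(U) = (2*U)² = 4*U²)
N = 24 (N = (4*6²)/((2*(-3)/(2 - 3))) = (4*36)/((2*(-3)/(-1))) = 144/((2*(-3)*(-1))) = 144/6 = 144*(⅙) = 24)
N*321 = 24*321 = 7704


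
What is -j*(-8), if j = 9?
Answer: 72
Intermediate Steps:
-j*(-8) = -1*9*(-8) = -9*(-8) = 72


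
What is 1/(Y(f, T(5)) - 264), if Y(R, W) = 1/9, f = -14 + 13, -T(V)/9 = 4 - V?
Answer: -9/2375 ≈ -0.0037895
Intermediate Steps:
T(V) = -36 + 9*V (T(V) = -9*(4 - V) = -36 + 9*V)
f = -1
Y(R, W) = ⅑
1/(Y(f, T(5)) - 264) = 1/(⅑ - 264) = 1/(-2375/9) = -9/2375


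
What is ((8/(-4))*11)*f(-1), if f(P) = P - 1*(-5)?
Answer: -88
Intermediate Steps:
f(P) = 5 + P (f(P) = P + 5 = 5 + P)
((8/(-4))*11)*f(-1) = ((8/(-4))*11)*(5 - 1) = ((8*(-¼))*11)*4 = -2*11*4 = -22*4 = -88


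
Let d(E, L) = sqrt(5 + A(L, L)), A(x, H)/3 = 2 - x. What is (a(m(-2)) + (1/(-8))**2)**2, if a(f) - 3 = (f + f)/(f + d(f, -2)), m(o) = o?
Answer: 5102121/692224 - 1997*sqrt(17)/1352 ≈ 1.2805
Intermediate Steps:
A(x, H) = 6 - 3*x (A(x, H) = 3*(2 - x) = 6 - 3*x)
d(E, L) = sqrt(11 - 3*L) (d(E, L) = sqrt(5 + (6 - 3*L)) = sqrt(11 - 3*L))
a(f) = 3 + 2*f/(f + sqrt(17)) (a(f) = 3 + (f + f)/(f + sqrt(11 - 3*(-2))) = 3 + (2*f)/(f + sqrt(11 + 6)) = 3 + (2*f)/(f + sqrt(17)) = 3 + 2*f/(f + sqrt(17)))
(a(m(-2)) + (1/(-8))**2)**2 = ((3*sqrt(17) + 5*(-2))/(-2 + sqrt(17)) + (1/(-8))**2)**2 = ((3*sqrt(17) - 10)/(-2 + sqrt(17)) + (-1/8)**2)**2 = ((-10 + 3*sqrt(17))/(-2 + sqrt(17)) + 1/64)**2 = (1/64 + (-10 + 3*sqrt(17))/(-2 + sqrt(17)))**2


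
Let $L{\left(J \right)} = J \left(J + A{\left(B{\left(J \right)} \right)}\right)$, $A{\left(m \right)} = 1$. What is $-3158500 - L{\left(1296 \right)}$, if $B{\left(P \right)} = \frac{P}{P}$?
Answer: $-4839412$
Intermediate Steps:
$B{\left(P \right)} = 1$
$L{\left(J \right)} = J \left(1 + J\right)$ ($L{\left(J \right)} = J \left(J + 1\right) = J \left(1 + J\right)$)
$-3158500 - L{\left(1296 \right)} = -3158500 - 1296 \left(1 + 1296\right) = -3158500 - 1296 \cdot 1297 = -3158500 - 1680912 = -4839412$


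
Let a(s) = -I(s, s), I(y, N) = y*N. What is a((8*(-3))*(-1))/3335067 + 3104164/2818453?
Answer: 1150107943340/1044414399039 ≈ 1.1012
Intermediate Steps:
I(y, N) = N*y
a(s) = -s² (a(s) = -s*s = -s²)
a((8*(-3))*(-1))/3335067 + 3104164/2818453 = -((8*(-3))*(-1))²/3335067 + 3104164/2818453 = -(-24*(-1))²*(1/3335067) + 3104164*(1/2818453) = -1*24²*(1/3335067) + 3104164/2818453 = -1*576*(1/3335067) + 3104164/2818453 = -576*1/3335067 + 3104164/2818453 = -64/370563 + 3104164/2818453 = 1150107943340/1044414399039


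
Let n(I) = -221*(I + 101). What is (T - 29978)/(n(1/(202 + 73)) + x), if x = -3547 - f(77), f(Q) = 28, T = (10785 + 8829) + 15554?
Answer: -1427250/7121621 ≈ -0.20041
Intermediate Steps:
n(I) = -22321 - 221*I (n(I) = -221*(101 + I) = -22321 - 221*I)
T = 35168 (T = 19614 + 15554 = 35168)
x = -3575 (x = -3547 - 1*28 = -3547 - 28 = -3575)
(T - 29978)/(n(1/(202 + 73)) + x) = (35168 - 29978)/((-22321 - 221/(202 + 73)) - 3575) = 5190/((-22321 - 221/275) - 3575) = 5190/(-6138496/275 - 3575) = 5190/(-7121621/275) = 5190*(-275/7121621) = -1427250/7121621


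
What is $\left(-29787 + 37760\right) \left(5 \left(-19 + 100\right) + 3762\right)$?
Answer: $33223491$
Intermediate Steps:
$\left(-29787 + 37760\right) \left(5 \left(-19 + 100\right) + 3762\right) = 7973 \left(5 \cdot 81 + 3762\right) = 7973 \left(405 + 3762\right) = 7973 \cdot 4167 = 33223491$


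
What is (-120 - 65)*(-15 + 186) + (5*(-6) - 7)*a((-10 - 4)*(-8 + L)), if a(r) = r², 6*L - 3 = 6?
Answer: -338032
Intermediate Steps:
L = 3/2 (L = ½ + (⅙)*6 = ½ + 1 = 3/2 ≈ 1.5000)
(-120 - 65)*(-15 + 186) + (5*(-6) - 7)*a((-10 - 4)*(-8 + L)) = (-120 - 65)*(-15 + 186) + (5*(-6) - 7)*((-10 - 4)*(-8 + 3/2))² = -185*171 + (-30 - 7)*(-14*(-13/2))² = -31635 - 37*91² = -31635 - 37*8281 = -31635 - 306397 = -338032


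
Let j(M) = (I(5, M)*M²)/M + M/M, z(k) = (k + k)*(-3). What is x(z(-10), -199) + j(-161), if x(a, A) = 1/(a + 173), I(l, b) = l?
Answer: -187331/233 ≈ -804.00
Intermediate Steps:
z(k) = -6*k (z(k) = (2*k)*(-3) = -6*k)
x(a, A) = 1/(173 + a)
j(M) = 1 + 5*M (j(M) = (5*M²)/M + M/M = 5*M + 1 = 1 + 5*M)
x(z(-10), -199) + j(-161) = 1/(173 - 6*(-10)) + (1 + 5*(-161)) = 1/(173 + 60) + (1 - 805) = 1/233 - 804 = -187331/233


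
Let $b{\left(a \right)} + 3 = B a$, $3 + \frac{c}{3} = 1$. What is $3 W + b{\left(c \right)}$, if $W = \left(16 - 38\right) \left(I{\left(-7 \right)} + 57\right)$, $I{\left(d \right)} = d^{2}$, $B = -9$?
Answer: $-6945$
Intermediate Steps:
$c = -6$ ($c = -9 + 3 \cdot 1 = -9 + 3 = -6$)
$b{\left(a \right)} = -3 - 9 a$
$W = -2332$ ($W = \left(16 - 38\right) \left(\left(-7\right)^{2} + 57\right) = - 22 \left(49 + 57\right) = \left(-22\right) 106 = -2332$)
$3 W + b{\left(c \right)} = 3 \left(-2332\right) - -51 = -6996 + \left(-3 + 54\right) = -6996 + 51 = -6945$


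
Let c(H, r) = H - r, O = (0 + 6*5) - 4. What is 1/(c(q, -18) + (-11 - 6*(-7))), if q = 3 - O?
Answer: 1/26 ≈ 0.038462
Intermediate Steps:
O = 26 (O = (0 + 30) - 4 = 30 - 4 = 26)
q = -23 (q = 3 - 1*26 = 3 - 26 = -23)
1/(c(q, -18) + (-11 - 6*(-7))) = 1/((-23 - 1*(-18)) + (-11 - 6*(-7))) = 1/((-23 + 18) + (-11 + 42)) = 1/(-5 + 31) = 1/26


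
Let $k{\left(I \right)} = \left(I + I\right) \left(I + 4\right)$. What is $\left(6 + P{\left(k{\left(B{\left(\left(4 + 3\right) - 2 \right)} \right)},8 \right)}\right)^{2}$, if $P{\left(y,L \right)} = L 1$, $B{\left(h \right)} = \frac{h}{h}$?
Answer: $196$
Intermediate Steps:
$B{\left(h \right)} = 1$
$k{\left(I \right)} = 2 I \left(4 + I\right)$
$P{\left(y,L \right)} = L$
$\left(6 + P{\left(k{\left(B{\left(\left(4 + 3\right) - 2 \right)} \right)},8 \right)}\right)^{2} = \left(6 + 8\right)^{2} = 14^{2} = 196$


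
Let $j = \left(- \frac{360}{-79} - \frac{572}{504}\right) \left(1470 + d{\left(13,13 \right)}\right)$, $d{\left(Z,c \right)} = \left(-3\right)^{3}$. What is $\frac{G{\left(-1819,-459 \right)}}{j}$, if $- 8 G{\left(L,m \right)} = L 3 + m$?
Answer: $\frac{2453661}{16384303} \approx 0.14976$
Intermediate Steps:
$d{\left(Z,c \right)} = -27$
$G{\left(L,m \right)} = - \frac{3 L}{8} - \frac{m}{8}$ ($G{\left(L,m \right)} = - \frac{L 3 + m}{8} = - \frac{3 L + m}{8} = - \frac{m + 3 L}{8} = - \frac{3 L}{8} - \frac{m}{8}$)
$j = \frac{16384303}{3318}$ ($j = \left(- \frac{360}{-79} - \frac{572}{504}\right) \left(1470 - 27\right) = \left(\left(-360\right) \left(- \frac{1}{79}\right) - \frac{143}{126}\right) 1443 = \left(\frac{360}{79} - \frac{143}{126}\right) 1443 = \frac{34063}{9954} \cdot 1443 = \frac{16384303}{3318} \approx 4938.0$)
$\frac{G{\left(-1819,-459 \right)}}{j} = \frac{\left(- \frac{3}{8}\right) \left(-1819\right) - - \frac{459}{8}}{\frac{16384303}{3318}} = \left(\frac{5457}{8} + \frac{459}{8}\right) \frac{3318}{16384303} = \frac{1479}{2} \cdot \frac{3318}{16384303} = \frac{2453661}{16384303}$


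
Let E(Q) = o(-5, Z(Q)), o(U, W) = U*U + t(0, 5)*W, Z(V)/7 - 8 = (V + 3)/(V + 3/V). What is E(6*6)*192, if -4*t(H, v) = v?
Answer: -4527360/433 ≈ -10456.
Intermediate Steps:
t(H, v) = -v/4
Z(V) = 56 + 7*(3 + V)/(V + 3/V) (Z(V) = 56 + 7*((V + 3)/(V + 3/V)) = 56 + 7*((3 + V)/(V + 3/V)) = 56 + 7*(3 + V)/(V + 3/V))
o(U, W) = U**2 - 5*W/4 (o(U, W) = U*U + (-1/4*5)*W = U**2 - 5*W/4)
E(Q) = 25 - 105*(8 + Q + 3*Q**2)/(4*(3 + Q**2)) (E(Q) = (-5)**2 - 105*(8 + Q + 3*Q**2)/(4*(3 + Q**2)) = 25 - 105*(8 + Q + 3*Q**2)/(4*(3 + Q**2)))
E(6*6)*192 = (5*(-108 - 43*(6*6)**2 - 126*6)/(4*(3 + (6*6)**2)))*192 = (5*(-108 - 43*36**2 - 21*36)/(4*(3 + 36**2)))*192 = (5*(-108 - 43*1296 - 756)/(4*(3 + 1296)))*192 = ((5/4)*(-108 - 55728 - 756)/1299)*192 = ((5/4)*(1/1299)*(-56592))*192 = -23580/433*192 = -4527360/433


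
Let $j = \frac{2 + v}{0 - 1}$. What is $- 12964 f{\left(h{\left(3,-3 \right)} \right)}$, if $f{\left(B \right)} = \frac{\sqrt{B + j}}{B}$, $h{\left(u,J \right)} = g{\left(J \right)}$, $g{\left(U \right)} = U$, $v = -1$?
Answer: $\frac{25928 i}{3} \approx 8642.7 i$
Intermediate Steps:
$h{\left(u,J \right)} = J$
$j = -1$ ($j = \frac{2 - 1}{0 - 1} = 1 \frac{1}{-1} = 1 \left(-1\right) = -1$)
$f{\left(B \right)} = \frac{\sqrt{-1 + B}}{B}$ ($f{\left(B \right)} = \frac{\sqrt{B - 1}}{B} = \frac{\sqrt{-1 + B}}{B}$)
$- 12964 f{\left(h{\left(3,-3 \right)} \right)} = - 12964 \frac{\sqrt{-1 - 3}}{-3} = - 12964 \left(- \frac{\sqrt{-4}}{3}\right) = - 12964 \left(- \frac{2 i}{3}\right) = \frac{25928 i}{3}$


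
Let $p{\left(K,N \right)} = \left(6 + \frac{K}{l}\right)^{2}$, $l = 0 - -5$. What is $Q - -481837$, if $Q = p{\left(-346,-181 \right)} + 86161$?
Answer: $\frac{14299806}{25} \approx 5.7199 \cdot 10^{5}$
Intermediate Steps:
$l = 5$ ($l = 0 + 5 = 5$)
$p{\left(K,N \right)} = \left(6 + \frac{K}{5}\right)^{2}$
$Q = \frac{2253881}{25}$ ($Q = \frac{\left(30 - 346\right)^{2}}{25} + 86161 = \frac{\left(-316\right)^{2}}{25} + 86161 = \frac{1}{25} \cdot 99856 + 86161 = \frac{99856}{25} + 86161 = \frac{2253881}{25} \approx 90155.0$)
$Q - -481837 = \frac{2253881}{25} - -481837 = \frac{2253881}{25} + 481837 = \frac{14299806}{25}$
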